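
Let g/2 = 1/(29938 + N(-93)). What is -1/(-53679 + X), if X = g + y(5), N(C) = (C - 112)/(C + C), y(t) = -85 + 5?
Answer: 5568673/299366291435 ≈ 1.8602e-5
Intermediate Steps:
y(t) = -80
N(C) = (-112 + C)/(2*C) (N(C) = (-112 + C)/((2*C)) = (-112 + C)*(1/(2*C)) = (-112 + C)/(2*C))
g = 372/5568673 (g = 2/(29938 + (½)*(-112 - 93)/(-93)) = 2/(29938 + (½)*(-1/93)*(-205)) = 2/(29938 + 205/186) = 2/(5568673/186) = 2*(186/5568673) = 372/5568673 ≈ 6.6802e-5)
X = -445493468/5568673 (X = 372/5568673 - 80 = -445493468/5568673 ≈ -80.000)
-1/(-53679 + X) = -1/(-53679 - 445493468/5568673) = -1/(-299366291435/5568673) = -5568673/299366291435*(-1) = 5568673/299366291435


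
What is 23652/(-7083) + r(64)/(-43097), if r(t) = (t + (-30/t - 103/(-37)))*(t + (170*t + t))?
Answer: -25447330268/1254941543 ≈ -20.278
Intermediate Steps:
r(t) = 172*t*(103/37 + t - 30/t) (r(t) = (t + (-30/t - 103*(-1/37)))*(t + 171*t) = (t + (-30/t + 103/37))*(172*t) = (t + (103/37 - 30/t))*(172*t) = (103/37 + t - 30/t)*(172*t) = 172*t*(103/37 + t - 30/t))
23652/(-7083) + r(64)/(-43097) = 23652/(-7083) + (-5160 + 172*64² + (17716/37)*64)/(-43097) = 23652*(-1/7083) + (-5160 + 172*4096 + 1133824/37)*(-1/43097) = -2628/787 + (-5160 + 704512 + 1133824/37)*(-1/43097) = -2628/787 + (27009848/37)*(-1/43097) = -2628/787 - 27009848/1594589 = -25447330268/1254941543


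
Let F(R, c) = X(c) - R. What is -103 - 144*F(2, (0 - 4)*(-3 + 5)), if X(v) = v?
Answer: 1337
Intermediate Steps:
F(R, c) = c - R
-103 - 144*F(2, (0 - 4)*(-3 + 5)) = -103 - 144*((0 - 4)*(-3 + 5) - 1*2) = -103 - 144*(-4*2 - 2) = -103 - 144*(-8 - 2) = -103 - 144*(-10) = -103 + 1440 = 1337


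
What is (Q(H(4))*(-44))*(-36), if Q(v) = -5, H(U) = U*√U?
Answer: -7920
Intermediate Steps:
H(U) = U^(3/2)
(Q(H(4))*(-44))*(-36) = -5*(-44)*(-36) = 220*(-36) = -7920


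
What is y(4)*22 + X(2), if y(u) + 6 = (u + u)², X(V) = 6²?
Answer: 1312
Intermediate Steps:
X(V) = 36
y(u) = -6 + 4*u² (y(u) = -6 + (u + u)² = -6 + (2*u)² = -6 + 4*u²)
y(4)*22 + X(2) = (-6 + 4*4²)*22 + 36 = (-6 + 4*16)*22 + 36 = (-6 + 64)*22 + 36 = 58*22 + 36 = 1276 + 36 = 1312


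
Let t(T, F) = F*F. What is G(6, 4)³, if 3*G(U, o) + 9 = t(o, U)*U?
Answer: 328509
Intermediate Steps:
t(T, F) = F²
G(U, o) = -3 + U³/3 (G(U, o) = -3 + (U²*U)/3 = -3 + U³/3)
G(6, 4)³ = (-3 + (⅓)*6³)³ = (-3 + (⅓)*216)³ = (-3 + 72)³ = 69³ = 328509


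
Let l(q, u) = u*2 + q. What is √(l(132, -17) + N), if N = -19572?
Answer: I*√19474 ≈ 139.55*I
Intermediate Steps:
l(q, u) = q + 2*u (l(q, u) = 2*u + q = q + 2*u)
√(l(132, -17) + N) = √((132 + 2*(-17)) - 19572) = √((132 - 34) - 19572) = √(98 - 19572) = √(-19474) = I*√19474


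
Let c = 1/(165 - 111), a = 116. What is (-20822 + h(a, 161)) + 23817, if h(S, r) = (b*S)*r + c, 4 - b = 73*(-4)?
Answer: 298678915/54 ≈ 5.5311e+6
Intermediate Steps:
c = 1/54 ≈ 0.018519
b = 296 (b = 4 - 73*(-4) = 4 - 1*(-292) = 4 + 292 = 296)
h(S, r) = 1/54 + 296*S*r (h(S, r) = (296*S)*r + 1/54 = 296*S*r + 1/54 = 1/54 + 296*S*r)
(-20822 + h(a, 161)) + 23817 = (-20822 + (1/54 + 296*116*161)) + 23817 = (-20822 + (1/54 + 5528096)) + 23817 = (-20822 + 298517185/54) + 23817 = 297392797/54 + 23817 = 298678915/54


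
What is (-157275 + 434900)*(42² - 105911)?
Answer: -28913810875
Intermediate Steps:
(-157275 + 434900)*(42² - 105911) = 277625*(1764 - 105911) = 277625*(-104147) = -28913810875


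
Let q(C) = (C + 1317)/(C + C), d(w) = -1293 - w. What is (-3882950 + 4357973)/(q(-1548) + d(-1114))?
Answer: -490223736/184651 ≈ -2654.9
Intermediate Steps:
q(C) = (1317 + C)/(2*C) (q(C) = (1317 + C)/((2*C)) = (1317 + C)*(1/(2*C)) = (1317 + C)/(2*C))
(-3882950 + 4357973)/(q(-1548) + d(-1114)) = (-3882950 + 4357973)/((1/2)*(1317 - 1548)/(-1548) + (-1293 - 1*(-1114))) = 475023/((1/2)*(-1/1548)*(-231) + (-1293 + 1114)) = 475023/(77/1032 - 179) = 475023/(-184651/1032) = 475023*(-1032/184651) = -490223736/184651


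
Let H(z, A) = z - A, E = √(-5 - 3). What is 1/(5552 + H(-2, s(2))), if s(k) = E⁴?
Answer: 1/5486 ≈ 0.00018228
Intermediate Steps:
E = 2*I*√2 (E = √(-8) = 2*I*√2 ≈ 2.8284*I)
s(k) = 64 (s(k) = (2*I*√2)⁴ = 64)
1/(5552 + H(-2, s(2))) = 1/(5552 + (-2 - 1*64)) = 1/(5552 + (-2 - 64)) = 1/(5552 - 66) = 1/5486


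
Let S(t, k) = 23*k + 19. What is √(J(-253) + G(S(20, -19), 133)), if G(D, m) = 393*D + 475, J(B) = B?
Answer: 42*I*√93 ≈ 405.03*I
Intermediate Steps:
S(t, k) = 19 + 23*k
G(D, m) = 475 + 393*D
√(J(-253) + G(S(20, -19), 133)) = √(-253 + (475 + 393*(19 + 23*(-19)))) = √(-253 + (475 + 393*(19 - 437))) = √(-253 + (475 + 393*(-418))) = √(-253 + (475 - 164274)) = √(-253 - 163799) = √(-164052) = 42*I*√93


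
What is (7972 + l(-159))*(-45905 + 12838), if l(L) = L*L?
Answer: -1099576951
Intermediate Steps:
l(L) = L**2
(7972 + l(-159))*(-45905 + 12838) = (7972 + (-159)**2)*(-45905 + 12838) = (7972 + 25281)*(-33067) = 33253*(-33067) = -1099576951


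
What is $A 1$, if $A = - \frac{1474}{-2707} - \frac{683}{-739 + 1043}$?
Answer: $- \frac{1400785}{822928} \approx -1.7022$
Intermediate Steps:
$A = - \frac{1400785}{822928}$ ($A = \left(-1474\right) \left(- \frac{1}{2707}\right) - \frac{683}{304} = \frac{1474}{2707} - \frac{683}{304} = - \frac{1400785}{822928} \approx -1.7022$)
$A 1 = \left(- \frac{1400785}{822928}\right) 1 = - \frac{1400785}{822928}$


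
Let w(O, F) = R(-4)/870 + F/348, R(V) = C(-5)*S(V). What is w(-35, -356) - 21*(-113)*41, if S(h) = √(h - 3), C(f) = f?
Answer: 8464402/87 - I*√7/174 ≈ 97292.0 - 0.015205*I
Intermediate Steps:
S(h) = √(-3 + h)
R(V) = -5*√(-3 + V)
w(O, F) = F/348 - I*√7/174 (w(O, F) = -5*√(-3 - 4)/870 + F/348 = -5*I*√7*(1/870) + F*(1/348) = -5*I*√7*(1/870) + F/348 = -I*√7/174 + F/348 = F/348 - I*√7/174)
w(-35, -356) - 21*(-113)*41 = ((1/348)*(-356) - I*√7/174) - 21*(-113)*41 = (-89/87 - I*√7/174) + 2373*41 = (-89/87 - I*√7/174) + 97293 = 8464402/87 - I*√7/174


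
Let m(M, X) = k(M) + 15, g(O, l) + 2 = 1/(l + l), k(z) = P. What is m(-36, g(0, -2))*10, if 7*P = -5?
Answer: 1000/7 ≈ 142.86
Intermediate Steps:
P = -5/7 (P = (⅐)*(-5) = -5/7 ≈ -0.71429)
k(z) = -5/7
g(O, l) = -2 + 1/(2*l) (g(O, l) = -2 + 1/(l + l) = -2 + 1/(2*l))
m(M, X) = 100/7 (m(M, X) = -5/7 + 15 = 100/7)
m(-36, g(0, -2))*10 = (100/7)*10 = 1000/7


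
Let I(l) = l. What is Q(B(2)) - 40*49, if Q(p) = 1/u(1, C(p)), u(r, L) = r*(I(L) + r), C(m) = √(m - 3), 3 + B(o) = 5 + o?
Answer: -3919/2 ≈ -1959.5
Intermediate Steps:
B(o) = 2 + o (B(o) = -3 + (5 + o) = 2 + o)
C(m) = √(-3 + m)
u(r, L) = r*(L + r)
Q(p) = 1/(1 + √(-3 + p)) (Q(p) = 1/(1*(√(-3 + p) + 1)) = 1/(1*(1 + √(-3 + p))) = 1/(1 + √(-3 + p)))
Q(B(2)) - 40*49 = 1/(1 + √(-3 + (2 + 2))) - 40*49 = 1/(1 + √(-3 + 4)) - 1960 = 1/(1 + √1) - 1960 = 1/(1 + 1) - 1960 = 1/2 - 1960 = ½ - 1960 = -3919/2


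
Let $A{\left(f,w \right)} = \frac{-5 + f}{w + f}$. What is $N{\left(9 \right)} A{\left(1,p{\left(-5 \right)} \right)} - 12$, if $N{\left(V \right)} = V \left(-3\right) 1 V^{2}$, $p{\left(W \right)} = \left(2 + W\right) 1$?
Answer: $-4386$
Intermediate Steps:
$p{\left(W \right)} = 2 + W$
$A{\left(f,w \right)} = \frac{-5 + f}{f + w}$
$N{\left(V \right)} = - 3 V^{3}$ ($N{\left(V \right)} = - 3 V 1 V^{2} = - 3 V V^{2} = - 3 V^{3}$)
$N{\left(9 \right)} A{\left(1,p{\left(-5 \right)} \right)} - 12 = - 3 \cdot 9^{3} \frac{-5 + 1}{1 + \left(2 - 5\right)} - 12 = \left(-3\right) 729 \frac{1}{1 - 3} \left(-4\right) - 12 = - 2187 \frac{1}{-2} \left(-4\right) - 12 = - 2187 \left(\left(- \frac{1}{2}\right) \left(-4\right)\right) - 12 = \left(-2187\right) 2 - 12 = -4374 - 12 = -4386$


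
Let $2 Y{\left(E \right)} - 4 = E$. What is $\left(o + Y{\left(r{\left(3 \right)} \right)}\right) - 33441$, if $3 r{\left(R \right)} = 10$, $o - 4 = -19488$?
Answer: $- \frac{158764}{3} \approx -52921.0$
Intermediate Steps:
$o = -19484$ ($o = 4 - 19488 = -19484$)
$r{\left(R \right)} = \frac{10}{3}$ ($r{\left(R \right)} = \frac{1}{3} \cdot 10 = \frac{10}{3}$)
$Y{\left(E \right)} = 2 + \frac{E}{2}$
$\left(o + Y{\left(r{\left(3 \right)} \right)}\right) - 33441 = \left(-19484 + \left(2 + \frac{1}{2} \cdot \frac{10}{3}\right)\right) - 33441 = \left(-19484 + \left(2 + \frac{5}{3}\right)\right) - 33441 = \left(-19484 + \frac{11}{3}\right) - 33441 = - \frac{58441}{3} - 33441 = - \frac{158764}{3}$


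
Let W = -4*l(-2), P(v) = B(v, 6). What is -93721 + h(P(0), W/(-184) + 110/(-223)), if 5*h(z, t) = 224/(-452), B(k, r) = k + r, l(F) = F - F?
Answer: -52952421/565 ≈ -93721.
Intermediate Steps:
l(F) = 0
P(v) = 6 + v (P(v) = v + 6 = 6 + v)
W = 0 (W = -4*0 = 0)
h(z, t) = -56/565 (h(z, t) = (224/(-452))/5 = (224*(-1/452))/5 = (⅕)*(-56/113) = -56/565)
-93721 + h(P(0), W/(-184) + 110/(-223)) = -93721 - 56/565 = -52952421/565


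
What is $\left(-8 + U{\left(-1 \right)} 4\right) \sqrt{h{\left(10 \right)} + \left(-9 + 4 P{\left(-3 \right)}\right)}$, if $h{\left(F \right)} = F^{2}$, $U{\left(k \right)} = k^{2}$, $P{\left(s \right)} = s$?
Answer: $- 4 \sqrt{79} \approx -35.553$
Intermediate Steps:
$\left(-8 + U{\left(-1 \right)} 4\right) \sqrt{h{\left(10 \right)} + \left(-9 + 4 P{\left(-3 \right)}\right)} = \left(-8 + \left(-1\right)^{2} \cdot 4\right) \sqrt{10^{2} + \left(-9 + 4 \left(-3\right)\right)} = \left(-8 + 1 \cdot 4\right) \sqrt{100 - 21} = \left(-8 + 4\right) \sqrt{100 - 21} = - 4 \sqrt{79}$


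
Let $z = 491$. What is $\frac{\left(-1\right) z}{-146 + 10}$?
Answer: $\frac{491}{136} \approx 3.6103$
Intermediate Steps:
$\frac{\left(-1\right) z}{-146 + 10} = \frac{\left(-1\right) 491}{-146 + 10} = - \frac{491}{-136} = \left(-491\right) \left(- \frac{1}{136}\right) = \frac{491}{136}$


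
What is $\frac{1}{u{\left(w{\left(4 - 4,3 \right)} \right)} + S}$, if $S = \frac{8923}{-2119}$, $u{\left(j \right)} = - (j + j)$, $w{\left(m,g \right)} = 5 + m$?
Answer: $- \frac{2119}{30113} \approx -0.070368$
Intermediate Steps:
$u{\left(j \right)} = - 2 j$
$S = - \frac{8923}{2119}$ ($S = 8923 \left(- \frac{1}{2119}\right) = - \frac{8923}{2119} \approx -4.2109$)
$\frac{1}{u{\left(w{\left(4 - 4,3 \right)} \right)} + S} = \frac{1}{- 2 \left(5 + \left(4 - 4\right)\right) - \frac{8923}{2119}} = \frac{1}{- 2 \left(5 + 0\right) - \frac{8923}{2119}} = \frac{1}{\left(-2\right) 5 - \frac{8923}{2119}} = \frac{1}{-10 - \frac{8923}{2119}} = \frac{1}{- \frac{30113}{2119}} = - \frac{2119}{30113}$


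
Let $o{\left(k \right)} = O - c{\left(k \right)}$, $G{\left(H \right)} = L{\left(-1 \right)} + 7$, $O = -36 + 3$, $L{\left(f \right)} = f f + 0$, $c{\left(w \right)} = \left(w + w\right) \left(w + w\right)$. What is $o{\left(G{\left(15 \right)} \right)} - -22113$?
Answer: $21824$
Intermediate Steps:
$c{\left(w \right)} = 4 w^{2}$ ($c{\left(w \right)} = 2 w 2 w = 4 w^{2}$)
$L{\left(f \right)} = f^{2}$ ($L{\left(f \right)} = f^{2} + 0 = f^{2}$)
$O = -33$
$G{\left(H \right)} = 8$ ($G{\left(H \right)} = \left(-1\right)^{2} + 7 = 1 + 7 = 8$)
$o{\left(k \right)} = -33 - 4 k^{2}$
$o{\left(G{\left(15 \right)} \right)} - -22113 = \left(-33 - 4 \cdot 8^{2}\right) - -22113 = \left(-33 - 256\right) + 22113 = -289 + 22113 = 21824$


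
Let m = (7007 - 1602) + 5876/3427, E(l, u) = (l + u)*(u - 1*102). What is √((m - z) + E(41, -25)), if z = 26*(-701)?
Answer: √253685899123/3427 ≈ 146.97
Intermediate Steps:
E(l, u) = (-102 + u)*(l + u) (E(l, u) = (l + u)*(u - 102) = (l + u)*(-102 + u) = (-102 + u)*(l + u))
m = 18528811/3427 (m = 5405 + 5876*(1/3427) = 5405 + 5876/3427 = 18528811/3427 ≈ 5406.7)
z = -18226
√((m - z) + E(41, -25)) = √((18528811/3427 - 1*(-18226)) + ((-25)² - 102*41 - 102*(-25) + 41*(-25))) = √((18528811/3427 + 18226) + (625 - 4182 + 2550 - 1025)) = √(80989313/3427 - 2032) = √(74025649/3427) = √253685899123/3427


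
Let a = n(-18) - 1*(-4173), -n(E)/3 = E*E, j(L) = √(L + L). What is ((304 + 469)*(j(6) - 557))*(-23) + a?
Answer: 9906104 - 35558*√3 ≈ 9.8445e+6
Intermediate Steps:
j(L) = √2*√L (j(L) = √(2*L) = √2*√L)
n(E) = -3*E² (n(E) = -3*E*E = -3*E²)
a = 3201 (a = -3*(-18)² - 1*(-4173) = -3*324 + 4173 = -972 + 4173 = 3201)
((304 + 469)*(j(6) - 557))*(-23) + a = ((304 + 469)*(√2*√6 - 557))*(-23) + 3201 = (773*(2*√3 - 557))*(-23) + 3201 = (773*(-557 + 2*√3))*(-23) + 3201 = (-430561 + 1546*√3)*(-23) + 3201 = (9902903 - 35558*√3) + 3201 = 9906104 - 35558*√3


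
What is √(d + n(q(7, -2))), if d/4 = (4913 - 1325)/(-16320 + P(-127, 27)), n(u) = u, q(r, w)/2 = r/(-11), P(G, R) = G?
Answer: I*√70219315210/180917 ≈ 1.4647*I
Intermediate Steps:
q(r, w) = -2*r/11 (q(r, w) = 2*(r/(-11)) = 2*(r*(-1/11)) = 2*(-r/11) = -2*r/11)
d = -14352/16447 (d = 4*((4913 - 1325)/(-16320 - 127)) = 4*(3588/(-16447)) = 4*(3588*(-1/16447)) = 4*(-3588/16447) = -14352/16447 ≈ -0.87262)
√(d + n(q(7, -2))) = √(-14352/16447 - 2/11*7) = √(-14352/16447 - 14/11) = √(-388130/180917) = I*√70219315210/180917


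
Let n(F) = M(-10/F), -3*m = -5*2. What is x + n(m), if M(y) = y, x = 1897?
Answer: 1894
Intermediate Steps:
m = 10/3 (m = -(-5)*2/3 = -⅓*(-10) = 10/3 ≈ 3.3333)
n(F) = -10/F
x + n(m) = 1897 - 10/10/3 = 1897 - 10*3/10 = 1897 - 3 = 1894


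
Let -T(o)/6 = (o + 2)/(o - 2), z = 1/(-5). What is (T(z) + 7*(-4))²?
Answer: 64516/121 ≈ 533.19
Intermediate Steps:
z = -⅕ ≈ -0.20000
T(o) = -6*(2 + o)/(-2 + o) (T(o) = -6*(o + 2)/(o - 2) = -6*(2 + o)/(-2 + o))
(T(z) + 7*(-4))² = (6*(-2 - 1*(-⅕))/(-2 - ⅕) + 7*(-4))² = (6*(-2 + ⅕)/(-11/5) - 28)² = (6*(-5/11)*(-9/5) - 28)² = (54/11 - 28)² = (-254/11)² = 64516/121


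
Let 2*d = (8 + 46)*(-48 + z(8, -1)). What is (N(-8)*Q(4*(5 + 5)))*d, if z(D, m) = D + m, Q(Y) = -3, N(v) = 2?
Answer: 6642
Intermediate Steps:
d = -1107 (d = ((8 + 46)*(-48 + (8 - 1)))/2 = (54*(-48 + 7))/2 = (54*(-41))/2 = (½)*(-2214) = -1107)
(N(-8)*Q(4*(5 + 5)))*d = (2*(-3))*(-1107) = -6*(-1107) = 6642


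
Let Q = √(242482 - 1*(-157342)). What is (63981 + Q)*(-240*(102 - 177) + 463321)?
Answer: 30795398901 + 1925284*√24989 ≈ 3.1100e+10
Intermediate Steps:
Q = 4*√24989 (Q = √(242482 + 157342) = √399824 = 4*√24989 ≈ 632.32)
(63981 + Q)*(-240*(102 - 177) + 463321) = (63981 + 4*√24989)*(-240*(102 - 177) + 463321) = (63981 + 4*√24989)*(-240*(-75) + 463321) = (63981 + 4*√24989)*(18000 + 463321) = (63981 + 4*√24989)*481321 = 30795398901 + 1925284*√24989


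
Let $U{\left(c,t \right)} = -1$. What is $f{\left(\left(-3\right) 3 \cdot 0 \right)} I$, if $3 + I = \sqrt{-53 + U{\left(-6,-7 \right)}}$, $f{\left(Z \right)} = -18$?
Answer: $54 - 54 i \sqrt{6} \approx 54.0 - 132.27 i$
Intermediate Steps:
$I = -3 + 3 i \sqrt{6}$ ($I = -3 + \sqrt{-53 - 1} = -3 + \sqrt{-54} = -3 + 3 i \sqrt{6} \approx -3.0 + 7.3485 i$)
$f{\left(\left(-3\right) 3 \cdot 0 \right)} I = - 18 \left(-3 + 3 i \sqrt{6}\right) = 54 - 54 i \sqrt{6}$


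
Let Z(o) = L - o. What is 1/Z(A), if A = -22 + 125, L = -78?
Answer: -1/181 ≈ -0.0055249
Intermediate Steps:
A = 103
Z(o) = -78 - o
1/Z(A) = 1/(-78 - 1*103) = 1/(-78 - 103) = 1/(-181) = -1/181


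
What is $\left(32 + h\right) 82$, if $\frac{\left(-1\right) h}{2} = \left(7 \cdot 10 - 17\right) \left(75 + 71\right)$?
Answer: $-1266408$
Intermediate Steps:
$h = -15476$ ($h = - 2 \left(7 \cdot 10 - 17\right) \left(75 + 71\right) = - 2 \left(70 - 17\right) 146 = - 2 \cdot 53 \cdot 146 = \left(-2\right) 7738 = -15476$)
$\left(32 + h\right) 82 = \left(32 - 15476\right) 82 = \left(-15444\right) 82 = -1266408$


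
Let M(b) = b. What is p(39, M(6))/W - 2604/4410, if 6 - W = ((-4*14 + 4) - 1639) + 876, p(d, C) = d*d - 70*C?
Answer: 64703/86205 ≈ 0.75057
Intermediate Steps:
p(d, C) = d² - 70*C
W = 821 (W = 6 - (((-4*14 + 4) - 1639) + 876) = 6 - (((-56 + 4) - 1639) + 876) = 6 - ((-52 - 1639) + 876) = 6 - (-1691 + 876) = 6 - 1*(-815) = 6 + 815 = 821)
p(39, M(6))/W - 2604/4410 = (39² - 70*6)/821 - 2604/4410 = (1521 - 420)*(1/821) - 2604*1/4410 = 1101*(1/821) - 62/105 = 1101/821 - 62/105 = 64703/86205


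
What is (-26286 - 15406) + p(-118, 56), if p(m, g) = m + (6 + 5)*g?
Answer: -41194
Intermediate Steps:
p(m, g) = m + 11*g
(-26286 - 15406) + p(-118, 56) = (-26286 - 15406) + (-118 + 11*56) = -41692 + (-118 + 616) = -41692 + 498 = -41194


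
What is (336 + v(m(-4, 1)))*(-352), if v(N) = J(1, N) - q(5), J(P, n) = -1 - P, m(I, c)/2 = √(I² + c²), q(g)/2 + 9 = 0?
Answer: -123904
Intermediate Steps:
q(g) = -18 (q(g) = -18 + 2*0 = -18 + 0 = -18)
m(I, c) = 2*√(I² + c²)
v(N) = 16 (v(N) = (-1 - 1*1) - 1*(-18) = (-1 - 1) + 18 = -2 + 18 = 16)
(336 + v(m(-4, 1)))*(-352) = (336 + 16)*(-352) = 352*(-352) = -123904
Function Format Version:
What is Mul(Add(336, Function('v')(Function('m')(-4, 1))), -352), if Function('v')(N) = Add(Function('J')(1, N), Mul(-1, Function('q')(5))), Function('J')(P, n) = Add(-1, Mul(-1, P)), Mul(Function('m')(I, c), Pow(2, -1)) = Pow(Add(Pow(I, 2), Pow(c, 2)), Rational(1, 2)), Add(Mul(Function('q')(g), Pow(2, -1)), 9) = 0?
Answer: -123904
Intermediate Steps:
Function('q')(g) = -18 (Function('q')(g) = Add(-18, Mul(2, 0)) = Add(-18, 0) = -18)
Function('m')(I, c) = Mul(2, Pow(Add(Pow(I, 2), Pow(c, 2)), Rational(1, 2)))
Function('v')(N) = 16 (Function('v')(N) = Add(Add(-1, Mul(-1, 1)), Mul(-1, -18)) = Add(Add(-1, -1), 18) = Add(-2, 18) = 16)
Mul(Add(336, Function('v')(Function('m')(-4, 1))), -352) = Mul(Add(336, 16), -352) = Mul(352, -352) = -123904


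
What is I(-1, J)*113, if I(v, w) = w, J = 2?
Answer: 226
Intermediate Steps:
I(-1, J)*113 = 2*113 = 226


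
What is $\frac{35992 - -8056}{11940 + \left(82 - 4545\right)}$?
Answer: $\frac{44048}{7477} \approx 5.8911$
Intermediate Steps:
$\frac{35992 - -8056}{11940 + \left(82 - 4545\right)} = \frac{35992 + \left(-7566 + 15622\right)}{11940 + \left(82 - 4545\right)} = \frac{35992 + 8056}{11940 - 4463} = \frac{44048}{7477}$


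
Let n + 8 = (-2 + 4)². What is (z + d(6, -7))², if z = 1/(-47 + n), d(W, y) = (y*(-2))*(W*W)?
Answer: 660644209/2601 ≈ 2.5400e+5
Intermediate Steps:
d(W, y) = -2*y*W² (d(W, y) = (-2*y)*W² = -2*y*W²)
n = -4 (n = -8 + (-2 + 4)² = -8 + 2² = -8 + 4 = -4)
z = -1/51 (z = 1/(-47 - 4) = 1/(-51) = -1/51 ≈ -0.019608)
(z + d(6, -7))² = (-1/51 - 2*(-7)*6²)² = (-1/51 - 2*(-7)*36)² = (-1/51 + 504)² = (25703/51)² = 660644209/2601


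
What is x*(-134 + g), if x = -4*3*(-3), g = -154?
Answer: -10368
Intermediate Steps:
x = 36 (x = -12*(-3) = 36)
x*(-134 + g) = 36*(-134 - 154) = 36*(-288) = -10368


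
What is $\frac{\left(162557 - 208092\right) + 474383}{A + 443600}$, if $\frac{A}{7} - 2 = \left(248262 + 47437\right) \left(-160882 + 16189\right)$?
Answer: $- \frac{428848}{299498584235} \approx -1.4319 \cdot 10^{-6}$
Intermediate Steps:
$A = -299499027835$ ($A = 14 + 7 \left(248262 + 47437\right) \left(-160882 + 16189\right) = 14 + 7 \cdot 295699 \left(-144693\right) = 14 + 7 \left(-42785575407\right) = 14 - 299499027849 = -299499027835$)
$\frac{\left(162557 - 208092\right) + 474383}{A + 443600} = \frac{\left(162557 - 208092\right) + 474383}{-299499027835 + 443600} = \frac{-45535 + 474383}{-299498584235} = 428848 \left(- \frac{1}{299498584235}\right) = - \frac{428848}{299498584235}$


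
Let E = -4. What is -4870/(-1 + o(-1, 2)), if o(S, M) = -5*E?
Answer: -4870/19 ≈ -256.32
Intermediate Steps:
o(S, M) = 20 (o(S, M) = -5*(-4) = 20)
-4870/(-1 + o(-1, 2)) = -4870/(-1 + 20) = -4870/19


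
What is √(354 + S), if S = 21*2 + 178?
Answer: √574 ≈ 23.958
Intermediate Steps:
S = 220 (S = 42 + 178 = 220)
√(354 + S) = √(354 + 220) = √574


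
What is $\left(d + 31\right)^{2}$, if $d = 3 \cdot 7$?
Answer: $2704$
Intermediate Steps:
$d = 21$
$\left(d + 31\right)^{2} = \left(21 + 31\right)^{2} = 52^{2} = 2704$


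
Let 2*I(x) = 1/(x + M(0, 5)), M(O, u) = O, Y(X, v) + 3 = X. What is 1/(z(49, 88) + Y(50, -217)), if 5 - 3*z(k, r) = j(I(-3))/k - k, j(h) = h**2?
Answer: 5292/343979 ≈ 0.015385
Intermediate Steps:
Y(X, v) = -3 + X
I(x) = 1/(2*x) (I(x) = 1/(2*(x + 0)) = 1/(2*x))
z(k, r) = 5/3 - 1/(108*k) + k/3 (z(k, r) = 5/3 - (((1/2)/(-3))**2/k - k)/3 = 5/3 - (((1/2)*(-1/3))**2/k - k)/3 = 5/3 - ((-1/6)**2/k - k)/3 = 5/3 - (1/(36*k) - k)/3 = 5/3 - (-k + 1/(36*k))/3 = 5/3 + (-1/(108*k) + k/3) = 5/3 - 1/(108*k) + k/3)
1/(z(49, 88) + Y(50, -217)) = 1/((1/108)*(-1 + 36*49*(5 + 49))/49 + (-3 + 50)) = 1/((1/108)*(1/49)*(-1 + 36*49*54) + 47) = 1/((1/108)*(1/49)*(-1 + 95256) + 47) = 1/((1/108)*(1/49)*95255 + 47) = 1/(95255/5292 + 47) = 1/(343979/5292) = 5292/343979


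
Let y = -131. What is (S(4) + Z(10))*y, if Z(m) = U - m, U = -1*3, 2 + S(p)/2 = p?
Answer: 1179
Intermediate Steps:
S(p) = -4 + 2*p
U = -3
Z(m) = -3 - m
(S(4) + Z(10))*y = ((-4 + 2*4) + (-3 - 1*10))*(-131) = ((-4 + 8) + (-3 - 10))*(-131) = (4 - 13)*(-131) = -9*(-131) = 1179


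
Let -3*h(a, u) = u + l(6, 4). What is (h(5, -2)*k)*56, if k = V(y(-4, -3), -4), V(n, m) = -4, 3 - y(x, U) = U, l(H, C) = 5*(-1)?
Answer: -1568/3 ≈ -522.67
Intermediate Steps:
l(H, C) = -5
y(x, U) = 3 - U
h(a, u) = 5/3 - u/3 (h(a, u) = -(u - 5)/3 = -(-5 + u)/3 = 5/3 - u/3)
k = -4
(h(5, -2)*k)*56 = ((5/3 - ⅓*(-2))*(-4))*56 = ((5/3 + ⅔)*(-4))*56 = ((7/3)*(-4))*56 = -28/3*56 = -1568/3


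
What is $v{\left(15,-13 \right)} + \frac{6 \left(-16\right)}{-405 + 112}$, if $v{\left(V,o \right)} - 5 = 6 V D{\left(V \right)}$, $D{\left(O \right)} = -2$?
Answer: $- \frac{51179}{293} \approx -174.67$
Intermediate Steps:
$v{\left(V,o \right)} = 5 - 12 V$ ($v{\left(V,o \right)} = 5 + 6 V \left(-2\right) = 5 - 12 V$)
$v{\left(15,-13 \right)} + \frac{6 \left(-16\right)}{-405 + 112} = \left(5 - 180\right) + \frac{6 \left(-16\right)}{-405 + 112} = \left(5 - 180\right) - \frac{96}{-293} = -175 - - \frac{96}{293} = -175 + \frac{96}{293} = - \frac{51179}{293}$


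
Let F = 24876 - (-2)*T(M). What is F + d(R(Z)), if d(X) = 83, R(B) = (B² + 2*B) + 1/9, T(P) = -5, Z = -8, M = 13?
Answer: 24949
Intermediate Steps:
R(B) = ⅑ + B² + 2*B (R(B) = (B² + 2*B) + ⅑ = ⅑ + B² + 2*B)
F = 24866 (F = 24876 - (-2)*(-5) = 24876 - 1*10 = 24876 - 10 = 24866)
F + d(R(Z)) = 24866 + 83 = 24949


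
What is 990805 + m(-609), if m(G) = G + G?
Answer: 989587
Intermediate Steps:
m(G) = 2*G
990805 + m(-609) = 990805 + 2*(-609) = 990805 - 1218 = 989587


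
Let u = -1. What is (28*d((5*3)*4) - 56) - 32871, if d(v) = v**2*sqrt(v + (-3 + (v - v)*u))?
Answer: -32927 + 100800*sqrt(57) ≈ 7.2810e+5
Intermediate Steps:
d(v) = v**2*sqrt(-3 + v) (d(v) = v**2*sqrt(v + (-3 + (v - v)*(-1))) = v**2*sqrt(v + (-3 + 0*(-1))) = v**2*sqrt(v + (-3 + 0)) = v**2*sqrt(v - 3) = v**2*sqrt(-3 + v))
(28*d((5*3)*4) - 56) - 32871 = (28*(((5*3)*4)**2*sqrt(-3 + (5*3)*4)) - 56) - 32871 = (28*((15*4)**2*sqrt(-3 + 15*4)) - 56) - 32871 = (28*(60**2*sqrt(-3 + 60)) - 56) - 32871 = (28*(3600*sqrt(57)) - 56) - 32871 = (100800*sqrt(57) - 56) - 32871 = (-56 + 100800*sqrt(57)) - 32871 = -32927 + 100800*sqrt(57)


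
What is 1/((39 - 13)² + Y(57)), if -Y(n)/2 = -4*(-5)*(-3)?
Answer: 1/796 ≈ 0.0012563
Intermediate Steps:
Y(n) = 120 (Y(n) = -2*(-4*(-5))*(-3) = -40*(-3) = -2*(-60) = 120)
1/((39 - 13)² + Y(57)) = 1/((39 - 13)² + 120) = 1/(26² + 120) = 1/(676 + 120) = 1/796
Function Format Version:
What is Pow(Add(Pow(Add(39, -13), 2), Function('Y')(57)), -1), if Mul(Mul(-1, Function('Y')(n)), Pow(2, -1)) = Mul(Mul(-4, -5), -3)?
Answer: Rational(1, 796) ≈ 0.0012563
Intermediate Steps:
Function('Y')(n) = 120 (Function('Y')(n) = Mul(-2, Mul(Mul(-4, -5), -3)) = Mul(-2, Mul(20, -3)) = Mul(-2, -60) = 120)
Pow(Add(Pow(Add(39, -13), 2), Function('Y')(57)), -1) = Pow(Add(Pow(Add(39, -13), 2), 120), -1) = Pow(Add(Pow(26, 2), 120), -1) = Pow(Add(676, 120), -1) = Pow(796, -1) = Rational(1, 796)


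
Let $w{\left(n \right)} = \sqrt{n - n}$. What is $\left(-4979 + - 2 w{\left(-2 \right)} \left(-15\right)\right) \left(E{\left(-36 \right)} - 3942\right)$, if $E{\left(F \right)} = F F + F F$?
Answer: $6721650$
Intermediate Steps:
$E{\left(F \right)} = 2 F^{2}$ ($E{\left(F \right)} = F^{2} + F^{2} = 2 F^{2}$)
$w{\left(n \right)} = 0$ ($w{\left(n \right)} = \sqrt{0} = 0$)
$\left(-4979 + - 2 w{\left(-2 \right)} \left(-15\right)\right) \left(E{\left(-36 \right)} - 3942\right) = \left(-4979 + \left(-2\right) 0 \left(-15\right)\right) \left(2 \left(-36\right)^{2} - 3942\right) = \left(-4979 + 0 \left(-15\right)\right) \left(2 \cdot 1296 - 3942\right) = \left(-4979 + 0\right) \left(2592 - 3942\right) = \left(-4979\right) \left(-1350\right) = 6721650$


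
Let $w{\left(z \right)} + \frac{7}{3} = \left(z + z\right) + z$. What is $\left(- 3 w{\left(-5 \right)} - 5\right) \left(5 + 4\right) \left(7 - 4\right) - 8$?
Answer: $1261$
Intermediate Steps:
$w{\left(z \right)} = - \frac{7}{3} + 3 z$ ($w{\left(z \right)} = - \frac{7}{3} + \left(\left(z + z\right) + z\right) = - \frac{7}{3} + \left(2 z + z\right) = - \frac{7}{3} + 3 z$)
$\left(- 3 w{\left(-5 \right)} - 5\right) \left(5 + 4\right) \left(7 - 4\right) - 8 = \left(- 3 \left(- \frac{7}{3} + 3 \left(-5\right)\right) - 5\right) \left(5 + 4\right) \left(7 - 4\right) - 8 = \left(- 3 \left(- \frac{7}{3} - 15\right) - 5\right) 9 \cdot 3 - 8 = \left(\left(-3\right) \left(- \frac{52}{3}\right) - 5\right) 27 - 8 = \left(52 - 5\right) 27 - 8 = 47 \cdot 27 - 8 = 1269 - 8 = 1261$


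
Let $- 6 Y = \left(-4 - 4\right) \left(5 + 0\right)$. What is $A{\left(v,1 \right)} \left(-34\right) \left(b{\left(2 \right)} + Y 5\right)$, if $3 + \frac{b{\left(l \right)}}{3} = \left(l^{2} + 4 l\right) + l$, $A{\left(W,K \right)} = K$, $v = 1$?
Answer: $- \frac{6766}{3} \approx -2255.3$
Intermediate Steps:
$b{\left(l \right)} = -9 + 3 l^{2} + 15 l$ ($b{\left(l \right)} = -9 + 3 \left(\left(l^{2} + 4 l\right) + l\right) = -9 + 3 \left(l^{2} + 5 l\right) = -9 + \left(3 l^{2} + 15 l\right) = -9 + 3 l^{2} + 15 l$)
$Y = \frac{20}{3}$ ($Y = - \frac{\left(-4 - 4\right) \left(5 + 0\right)}{6} = - \frac{\left(-8\right) 5}{6} = \left(- \frac{1}{6}\right) \left(-40\right) = \frac{20}{3} \approx 6.6667$)
$A{\left(v,1 \right)} \left(-34\right) \left(b{\left(2 \right)} + Y 5\right) = 1 \left(-34\right) \left(\left(-9 + 3 \cdot 2^{2} + 15 \cdot 2\right) + \frac{20}{3} \cdot 5\right) = - 34 \left(\left(-9 + 3 \cdot 4 + 30\right) + \frac{100}{3}\right) = - 34 \left(\left(-9 + 12 + 30\right) + \frac{100}{3}\right) = - 34 \left(33 + \frac{100}{3}\right) = \left(-34\right) \frac{199}{3} = - \frac{6766}{3}$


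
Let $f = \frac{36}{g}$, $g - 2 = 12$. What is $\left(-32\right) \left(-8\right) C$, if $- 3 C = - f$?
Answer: $\frac{1536}{7} \approx 219.43$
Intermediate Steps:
$g = 14$ ($g = 2 + 12 = 14$)
$f = \frac{18}{7}$ ($f = \frac{36}{14} = 36 \cdot \frac{1}{14} = \frac{18}{7} \approx 2.5714$)
$C = \frac{6}{7}$ ($C = - \frac{\left(-1\right) \frac{18}{7}}{3} = \left(- \frac{1}{3}\right) \left(- \frac{18}{7}\right) = \frac{6}{7} \approx 0.85714$)
$\left(-32\right) \left(-8\right) C = \left(-32\right) \left(-8\right) \frac{6}{7} = 256 \cdot \frac{6}{7} = \frac{1536}{7}$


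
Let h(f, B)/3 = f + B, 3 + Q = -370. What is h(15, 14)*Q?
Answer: -32451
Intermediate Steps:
Q = -373 (Q = -3 - 370 = -373)
h(f, B) = 3*B + 3*f (h(f, B) = 3*(f + B) = 3*(B + f) = 3*B + 3*f)
h(15, 14)*Q = (3*14 + 3*15)*(-373) = (42 + 45)*(-373) = 87*(-373) = -32451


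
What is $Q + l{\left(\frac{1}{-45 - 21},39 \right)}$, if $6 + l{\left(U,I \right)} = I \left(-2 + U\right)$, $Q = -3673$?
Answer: $- \frac{82667}{22} \approx -3757.6$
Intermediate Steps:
$l{\left(U,I \right)} = -6 + I \left(-2 + U\right)$
$Q + l{\left(\frac{1}{-45 - 21},39 \right)} = -3673 - \left(84 - \frac{39}{-45 - 21}\right) = -3673 - \left(84 + \frac{13}{22}\right) = -3673 - \frac{1861}{22} = - \frac{82667}{22}$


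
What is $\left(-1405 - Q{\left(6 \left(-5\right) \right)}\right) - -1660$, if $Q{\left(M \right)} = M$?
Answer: $285$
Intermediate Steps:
$\left(-1405 - Q{\left(6 \left(-5\right) \right)}\right) - -1660 = \left(-1405 - 6 \left(-5\right)\right) - -1660 = \left(-1405 - -30\right) + 1660 = \left(-1405 + 30\right) + 1660 = -1375 + 1660 = 285$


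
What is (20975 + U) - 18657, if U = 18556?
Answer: 20874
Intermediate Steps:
(20975 + U) - 18657 = (20975 + 18556) - 18657 = 39531 - 18657 = 20874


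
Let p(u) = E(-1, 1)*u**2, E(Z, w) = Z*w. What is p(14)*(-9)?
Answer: 1764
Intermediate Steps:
p(u) = -u**2 (p(u) = (-1*1)*u**2 = -u**2)
p(14)*(-9) = -1*14**2*(-9) = -1*196*(-9) = -196*(-9) = 1764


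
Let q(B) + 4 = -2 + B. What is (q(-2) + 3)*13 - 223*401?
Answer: -89488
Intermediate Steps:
q(B) = -6 + B (q(B) = -4 + (-2 + B) = -6 + B)
(q(-2) + 3)*13 - 223*401 = ((-6 - 2) + 3)*13 - 223*401 = (-8 + 3)*13 - 89423 = -5*13 - 89423 = -65 - 89423 = -89488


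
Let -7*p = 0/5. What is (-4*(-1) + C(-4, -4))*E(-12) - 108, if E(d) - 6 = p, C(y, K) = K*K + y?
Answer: -12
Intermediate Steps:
p = 0 (p = -0/5 = -⅐*0 = 0)
C(y, K) = y + K² (C(y, K) = K² + y = y + K²)
E(d) = 6 (E(d) = 6 + 0 = 6)
(-4*(-1) + C(-4, -4))*E(-12) - 108 = (-4*(-1) + (-4 + (-4)²))*6 - 108 = (4 + (-4 + 16))*6 - 108 = (4 + 12)*6 - 108 = 16*6 - 108 = 96 - 108 = -12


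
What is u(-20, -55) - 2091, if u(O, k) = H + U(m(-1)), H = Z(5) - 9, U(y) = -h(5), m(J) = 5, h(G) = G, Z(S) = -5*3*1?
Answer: -2120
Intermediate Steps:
Z(S) = -15 (Z(S) = -15*1 = -15)
U(y) = -5 (U(y) = -1*5 = -5)
H = -24 (H = -15 - 9 = -24)
u(O, k) = -29 (u(O, k) = -24 - 5 = -29)
u(-20, -55) - 2091 = -29 - 2091 = -2120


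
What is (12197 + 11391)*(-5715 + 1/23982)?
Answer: -1616451779426/11991 ≈ -1.3481e+8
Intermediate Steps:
(12197 + 11391)*(-5715 + 1/23982) = 23588*(-5715 + 1/23982) = 23588*(-137057129/23982) = -1616451779426/11991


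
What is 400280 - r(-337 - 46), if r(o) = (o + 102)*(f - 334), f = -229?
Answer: 242077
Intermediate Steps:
r(o) = -57426 - 563*o (r(o) = (o + 102)*(-229 - 334) = (102 + o)*(-563) = -57426 - 563*o)
400280 - r(-337 - 46) = 400280 - (-57426 - 563*(-337 - 46)) = 400280 - (-57426 - 563*(-383)) = 400280 - (-57426 + 215629) = 400280 - 1*158203 = 400280 - 158203 = 242077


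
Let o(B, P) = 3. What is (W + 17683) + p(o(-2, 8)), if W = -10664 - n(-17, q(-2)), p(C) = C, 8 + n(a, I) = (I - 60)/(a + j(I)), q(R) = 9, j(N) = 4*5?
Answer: 7047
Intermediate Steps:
j(N) = 20
n(a, I) = -8 + (-60 + I)/(20 + a) (n(a, I) = -8 + (I - 60)/(a + 20) = -8 + (-60 + I)/(20 + a))
W = -10639 (W = -10664 - (-220 + 9 - 8*(-17))/(20 - 17) = -10664 - (-220 + 9 + 136)/3 = -10664 - (-75)/3 = -10664 - 1*(-25) = -10664 + 25 = -10639)
(W + 17683) + p(o(-2, 8)) = (-10639 + 17683) + 3 = 7044 + 3 = 7047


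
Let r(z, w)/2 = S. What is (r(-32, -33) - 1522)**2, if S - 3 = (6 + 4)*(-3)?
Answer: 2483776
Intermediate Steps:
S = -27 (S = 3 + (6 + 4)*(-3) = 3 + 10*(-3) = 3 - 30 = -27)
r(z, w) = -54 (r(z, w) = 2*(-27) = -54)
(r(-32, -33) - 1522)**2 = (-54 - 1522)**2 = (-1576)**2 = 2483776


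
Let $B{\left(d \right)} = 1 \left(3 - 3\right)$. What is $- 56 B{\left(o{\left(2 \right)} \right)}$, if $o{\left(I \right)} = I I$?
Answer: $0$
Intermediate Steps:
$o{\left(I \right)} = I^{2}$
$B{\left(d \right)} = 0$ ($B{\left(d \right)} = 1 \cdot 0 = 0$)
$- 56 B{\left(o{\left(2 \right)} \right)} = \left(-56\right) 0 = 0$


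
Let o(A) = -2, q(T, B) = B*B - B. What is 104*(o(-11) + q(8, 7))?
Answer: 4160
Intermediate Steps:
q(T, B) = B**2 - B
104*(o(-11) + q(8, 7)) = 104*(-2 + 7*(-1 + 7)) = 104*(-2 + 7*6) = 104*(-2 + 42) = 104*40 = 4160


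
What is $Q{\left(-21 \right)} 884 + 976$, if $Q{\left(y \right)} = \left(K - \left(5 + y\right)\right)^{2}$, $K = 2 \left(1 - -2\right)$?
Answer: $428832$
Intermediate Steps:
$K = 6$ ($K = 2 \left(1 + 2\right) = 2 \cdot 3 = 6$)
$Q{\left(y \right)} = \left(1 - y\right)^{2}$ ($Q{\left(y \right)} = \left(6 - \left(5 + y\right)\right)^{2} = \left(1 - y\right)^{2}$)
$Q{\left(-21 \right)} 884 + 976 = \left(-1 - 21\right)^{2} \cdot 884 + 976 = \left(-22\right)^{2} \cdot 884 + 976 = 484 \cdot 884 + 976 = 427856 + 976 = 428832$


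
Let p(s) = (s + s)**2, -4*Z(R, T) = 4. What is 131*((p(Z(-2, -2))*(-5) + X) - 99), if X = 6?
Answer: -14803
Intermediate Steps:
Z(R, T) = -1 (Z(R, T) = -1/4*4 = -1)
p(s) = 4*s**2 (p(s) = (2*s)**2 = 4*s**2)
131*((p(Z(-2, -2))*(-5) + X) - 99) = 131*(((4*(-1)**2)*(-5) + 6) - 99) = 131*(((4*1)*(-5) + 6) - 99) = 131*((4*(-5) + 6) - 99) = 131*((-20 + 6) - 99) = 131*(-14 - 99) = 131*(-113) = -14803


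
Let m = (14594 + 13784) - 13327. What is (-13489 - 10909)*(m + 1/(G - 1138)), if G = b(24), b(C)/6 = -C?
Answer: -235384352819/641 ≈ -3.6721e+8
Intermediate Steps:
b(C) = -6*C (b(C) = 6*(-C) = -6*C)
m = 15051 (m = 28378 - 13327 = 15051)
G = -144 (G = -6*24 = -144)
(-13489 - 10909)*(m + 1/(G - 1138)) = (-13489 - 10909)*(15051 + 1/(-144 - 1138)) = -24398*(15051 + 1/(-1282)) = -24398*(15051 - 1/1282) = -24398*19295381/1282 = -235384352819/641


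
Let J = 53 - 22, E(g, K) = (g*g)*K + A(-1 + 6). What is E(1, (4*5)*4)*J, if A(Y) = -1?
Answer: 2449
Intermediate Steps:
E(g, K) = -1 + K*g² (E(g, K) = (g*g)*K - 1 = g²*K - 1 = K*g² - 1 = -1 + K*g²)
J = 31
E(1, (4*5)*4)*J = (-1 + ((4*5)*4)*1²)*31 = (-1 + (20*4)*1)*31 = (-1 + 80*1)*31 = (-1 + 80)*31 = 79*31 = 2449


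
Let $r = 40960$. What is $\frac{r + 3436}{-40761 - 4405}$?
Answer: $- \frac{2018}{2053} \approx -0.98295$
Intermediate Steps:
$\frac{r + 3436}{-40761 - 4405} = \frac{40960 + 3436}{-40761 - 4405} = \frac{44396}{-45166} = 44396 \left(- \frac{1}{45166}\right) = - \frac{2018}{2053}$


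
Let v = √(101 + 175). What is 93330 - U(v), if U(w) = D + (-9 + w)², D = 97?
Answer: 92876 + 36*√69 ≈ 93175.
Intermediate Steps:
v = 2*√69 (v = √276 = 2*√69 ≈ 16.613)
U(w) = 97 + (-9 + w)²
93330 - U(v) = 93330 - (97 + (-9 + 2*√69)²) = 93330 + (-97 - (-9 + 2*√69)²) = 93233 - (-9 + 2*√69)²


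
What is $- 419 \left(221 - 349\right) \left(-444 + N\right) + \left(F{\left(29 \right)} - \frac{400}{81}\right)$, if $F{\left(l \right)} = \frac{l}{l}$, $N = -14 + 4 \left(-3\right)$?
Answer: $- \frac{2041770559}{81} \approx -2.5207 \cdot 10^{7}$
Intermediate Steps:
$N = -26$ ($N = -14 - 12 = -26$)
$F{\left(l \right)} = 1$
$- 419 \left(221 - 349\right) \left(-444 + N\right) + \left(F{\left(29 \right)} - \frac{400}{81}\right) = - 419 \left(221 - 349\right) \left(-444 - 26\right) + \left(1 - \frac{400}{81}\right) = - 419 \left(\left(-128\right) \left(-470\right)\right) + \left(1 - \frac{400}{81}\right) = \left(-419\right) 60160 + \left(1 - \frac{400}{81}\right) = -25207040 - \frac{319}{81} = - \frac{2041770559}{81}$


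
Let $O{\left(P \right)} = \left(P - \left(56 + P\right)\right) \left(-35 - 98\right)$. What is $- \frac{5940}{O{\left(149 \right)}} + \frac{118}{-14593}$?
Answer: $- \frac{21890321}{27172166} \approx -0.80562$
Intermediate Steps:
$O{\left(P \right)} = 7448$ ($O{\left(P \right)} = \left(-56\right) \left(-133\right) = 7448$)
$- \frac{5940}{O{\left(149 \right)}} + \frac{118}{-14593} = - \frac{5940}{7448} + \frac{118}{-14593} = \left(-5940\right) \frac{1}{7448} + 118 \left(- \frac{1}{14593}\right) = - \frac{1485}{1862} - \frac{118}{14593} = - \frac{21890321}{27172166}$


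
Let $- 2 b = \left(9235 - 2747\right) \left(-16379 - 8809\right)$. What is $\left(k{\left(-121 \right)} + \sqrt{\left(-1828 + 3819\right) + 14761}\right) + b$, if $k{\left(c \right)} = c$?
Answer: $81709751 + 4 \sqrt{1047} \approx 8.171 \cdot 10^{7}$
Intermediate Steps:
$b = 81709872$ ($b = - \frac{\left(9235 - 2747\right) \left(-16379 - 8809\right)}{2} = - \frac{6488 \left(-25188\right)}{2} = \left(- \frac{1}{2}\right) \left(-163419744\right) = 81709872$)
$\left(k{\left(-121 \right)} + \sqrt{\left(-1828 + 3819\right) + 14761}\right) + b = \left(-121 + \sqrt{\left(-1828 + 3819\right) + 14761}\right) + 81709872 = \left(-121 + \sqrt{1991 + 14761}\right) + 81709872 = \left(-121 + \sqrt{16752}\right) + 81709872 = \left(-121 + 4 \sqrt{1047}\right) + 81709872 = 81709751 + 4 \sqrt{1047}$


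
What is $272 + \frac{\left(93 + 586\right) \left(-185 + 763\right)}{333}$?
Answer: $\frac{483038}{333} \approx 1450.6$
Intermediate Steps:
$272 + \frac{\left(93 + 586\right) \left(-185 + 763\right)}{333} = 272 + \frac{679 \cdot 578}{333} = 272 + \frac{1}{333} \cdot 392462 = 272 + \frac{392462}{333} = \frac{483038}{333}$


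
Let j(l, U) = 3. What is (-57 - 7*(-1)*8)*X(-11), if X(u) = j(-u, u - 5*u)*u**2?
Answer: -363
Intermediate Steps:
X(u) = 3*u**2
(-57 - 7*(-1)*8)*X(-11) = (-57 - 7*(-1)*8)*(3*(-11)**2) = (-57 + 7*8)*(3*121) = (-57 + 56)*363 = -1*363 = -363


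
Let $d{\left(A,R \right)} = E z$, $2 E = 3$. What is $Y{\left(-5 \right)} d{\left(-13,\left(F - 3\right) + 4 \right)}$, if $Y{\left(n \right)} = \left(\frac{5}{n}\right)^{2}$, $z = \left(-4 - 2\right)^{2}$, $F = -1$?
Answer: $54$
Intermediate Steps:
$E = \frac{3}{2}$ ($E = \frac{1}{2} \cdot 3 = \frac{3}{2} \approx 1.5$)
$z = 36$ ($z = \left(-6\right)^{2} = 36$)
$d{\left(A,R \right)} = 54$ ($d{\left(A,R \right)} = \frac{3}{2} \cdot 36 = 54$)
$Y{\left(n \right)} = \frac{25}{n^{2}}$
$Y{\left(-5 \right)} d{\left(-13,\left(F - 3\right) + 4 \right)} = \frac{25}{25} \cdot 54 = 25 \cdot \frac{1}{25} \cdot 54 = 1 \cdot 54 = 54$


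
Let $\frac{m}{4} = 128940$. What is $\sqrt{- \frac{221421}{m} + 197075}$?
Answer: $\frac{\sqrt{364051991773785}}{42980} \approx 443.93$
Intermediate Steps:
$m = 515760$ ($m = 4 \cdot 128940 = 515760$)
$\sqrt{- \frac{221421}{m} + 197075} = \sqrt{- \frac{221421}{515760} + 197075} = \sqrt{\left(-221421\right) \frac{1}{515760} + 197075} = \sqrt{- \frac{73807}{171920} + 197075} = \sqrt{\frac{33881060193}{171920}} = \frac{\sqrt{364051991773785}}{42980}$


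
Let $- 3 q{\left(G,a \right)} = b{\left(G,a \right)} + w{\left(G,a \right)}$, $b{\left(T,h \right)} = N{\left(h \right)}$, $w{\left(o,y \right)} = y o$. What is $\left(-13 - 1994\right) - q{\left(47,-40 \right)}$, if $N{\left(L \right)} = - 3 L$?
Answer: $- \frac{7781}{3} \approx -2593.7$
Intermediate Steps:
$w{\left(o,y \right)} = o y$
$b{\left(T,h \right)} = - 3 h$
$q{\left(G,a \right)} = a - \frac{G a}{3}$ ($q{\left(G,a \right)} = - \frac{- 3 a + G a}{3} = a - \frac{G a}{3}$)
$\left(-13 - 1994\right) - q{\left(47,-40 \right)} = \left(-13 - 1994\right) - \frac{1}{3} \left(-40\right) \left(3 - 47\right) = -2007 - \frac{1}{3} \left(-40\right) \left(-44\right) = -2007 - \frac{1760}{3} = - \frac{7781}{3}$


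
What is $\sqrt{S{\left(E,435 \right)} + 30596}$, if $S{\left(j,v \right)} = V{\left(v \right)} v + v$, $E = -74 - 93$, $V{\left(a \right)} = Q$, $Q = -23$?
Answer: $\sqrt{21026} \approx 145.0$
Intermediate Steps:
$V{\left(a \right)} = -23$
$E = -167$
$S{\left(j,v \right)} = - 22 v$ ($S{\left(j,v \right)} = - 23 v + v = - 22 v$)
$\sqrt{S{\left(E,435 \right)} + 30596} = \sqrt{\left(-22\right) 435 + 30596} = \sqrt{-9570 + 30596} = \sqrt{21026}$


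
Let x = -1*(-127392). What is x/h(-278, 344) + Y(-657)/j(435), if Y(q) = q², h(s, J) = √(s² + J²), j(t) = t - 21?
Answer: 47961/46 + 63696*√48905/48905 ≈ 1330.7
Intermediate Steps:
j(t) = -21 + t
h(s, J) = √(J² + s²)
x = 127392
x/h(-278, 344) + Y(-657)/j(435) = 127392/(√(344² + (-278)²)) + (-657)²/(-21 + 435) = 127392/(√(118336 + 77284)) + 431649/414 = 127392/(√195620) + 431649*(1/414) = 127392/((2*√48905)) + 47961/46 = 127392*(√48905/97810) + 47961/46 = 63696*√48905/48905 + 47961/46 = 47961/46 + 63696*√48905/48905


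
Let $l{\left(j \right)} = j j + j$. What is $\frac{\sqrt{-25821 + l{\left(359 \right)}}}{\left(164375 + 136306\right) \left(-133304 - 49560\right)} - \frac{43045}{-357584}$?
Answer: $\frac{43045}{357584} - \frac{\sqrt{11491}}{18327910128} \approx 0.12038$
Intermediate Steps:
$l{\left(j \right)} = j + j^{2}$ ($l{\left(j \right)} = j^{2} + j = j + j^{2}$)
$\frac{\sqrt{-25821 + l{\left(359 \right)}}}{\left(164375 + 136306\right) \left(-133304 - 49560\right)} - \frac{43045}{-357584} = \frac{\sqrt{-25821 + 359 \left(1 + 359\right)}}{\left(164375 + 136306\right) \left(-133304 - 49560\right)} - \frac{43045}{-357584} = \frac{\sqrt{-25821 + 359 \cdot 360}}{300681 \left(-182864\right)} - - \frac{43045}{357584} = \frac{\sqrt{-25821 + 129240}}{-54983730384} + \frac{43045}{357584} = \sqrt{103419} \left(- \frac{1}{54983730384}\right) + \frac{43045}{357584} = 3 \sqrt{11491} \left(- \frac{1}{54983730384}\right) + \frac{43045}{357584} = - \frac{\sqrt{11491}}{18327910128} + \frac{43045}{357584} = \frac{43045}{357584} - \frac{\sqrt{11491}}{18327910128}$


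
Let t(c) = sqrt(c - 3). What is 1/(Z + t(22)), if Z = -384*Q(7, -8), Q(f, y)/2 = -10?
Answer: 7680/58982381 - sqrt(19)/58982381 ≈ 0.00013013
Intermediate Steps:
Q(f, y) = -20 (Q(f, y) = 2*(-10) = -20)
t(c) = sqrt(-3 + c)
Z = 7680 (Z = -384*(-20) = 7680)
1/(Z + t(22)) = 1/(7680 + sqrt(-3 + 22)) = 1/(7680 + sqrt(19))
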